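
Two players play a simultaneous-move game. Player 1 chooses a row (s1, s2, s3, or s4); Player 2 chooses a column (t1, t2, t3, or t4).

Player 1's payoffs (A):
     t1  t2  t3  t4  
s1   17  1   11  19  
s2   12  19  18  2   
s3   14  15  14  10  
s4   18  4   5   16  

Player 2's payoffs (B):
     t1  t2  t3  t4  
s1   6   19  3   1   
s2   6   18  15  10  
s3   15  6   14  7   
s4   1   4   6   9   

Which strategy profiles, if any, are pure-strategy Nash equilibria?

A profile is a Nash equilibrium when each player is best-responding to the other.
Player 1's best responses — vs t1: s4 (payoff 18); vs t2: s2 (payoff 19); vs t3: s2 (payoff 18); vs t4: s1 (payoff 19).
Player 2's best responses — vs s1: t2 (payoff 19); vs s2: t2 (payoff 18); vs s3: t1 (payoff 15); vs s4: t4 (payoff 9).
The only mutual best response is (s2, t2); neither player gains by switching there.

(s2, t2)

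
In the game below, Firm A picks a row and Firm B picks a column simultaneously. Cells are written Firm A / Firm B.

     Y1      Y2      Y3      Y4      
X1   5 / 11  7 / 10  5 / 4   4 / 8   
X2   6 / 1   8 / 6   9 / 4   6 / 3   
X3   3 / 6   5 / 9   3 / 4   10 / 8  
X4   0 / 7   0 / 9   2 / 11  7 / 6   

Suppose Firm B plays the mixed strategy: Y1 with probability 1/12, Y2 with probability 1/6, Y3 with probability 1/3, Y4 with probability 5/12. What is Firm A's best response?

X2

Firm A's best reply maximizes expected payoff against the mix.
X1: (1/12)·5 + (1/6)·7 + (1/3)·5 + (5/12)·4 = 59/12
X2: (1/12)·6 + (1/6)·8 + (1/3)·9 + (5/12)·6 = 22/3
X3: (1/12)·3 + (1/6)·5 + (1/3)·3 + (5/12)·10 = 25/4
X4: (1/12)·0 + (1/6)·0 + (1/3)·2 + (5/12)·7 = 43/12
Highest expected payoff is 22/3, from X2.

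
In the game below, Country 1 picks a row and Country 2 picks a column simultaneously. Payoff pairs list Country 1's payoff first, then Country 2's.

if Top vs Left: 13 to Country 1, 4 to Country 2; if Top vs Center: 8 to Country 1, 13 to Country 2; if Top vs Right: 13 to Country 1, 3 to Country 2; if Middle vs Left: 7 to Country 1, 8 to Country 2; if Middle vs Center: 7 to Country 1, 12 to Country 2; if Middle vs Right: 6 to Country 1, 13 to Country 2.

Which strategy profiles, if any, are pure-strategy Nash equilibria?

Check mutual best responses: a cell is a NE iff neither player can gain by unilaterally deviating.
Country 1's best responses — vs Left: Top (payoff 13); vs Center: Top (payoff 8); vs Right: Top (payoff 13).
Country 2's best responses — vs Top: Center (payoff 13); vs Middle: Right (payoff 13).
The only mutual best response is (Top, Center); neither player gains by switching there.

(Top, Center)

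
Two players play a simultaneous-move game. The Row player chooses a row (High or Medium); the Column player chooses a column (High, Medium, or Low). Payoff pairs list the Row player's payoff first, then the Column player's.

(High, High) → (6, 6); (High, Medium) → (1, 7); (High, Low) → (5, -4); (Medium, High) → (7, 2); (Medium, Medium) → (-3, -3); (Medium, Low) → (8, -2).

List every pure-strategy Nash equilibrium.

(High, Medium) and (Medium, High)

Find each player's best response to every opponent strategy; NE are the intersections.
The Row player's best responses — vs High: Medium (payoff 7); vs Medium: High (payoff 1); vs Low: Medium (payoff 8).
The Column player's best responses — vs High: Medium (payoff 7); vs Medium: High (payoff 2).
Mutual best responses occur at (High, Medium) and (Medium, High); at each, neither player gains by switching.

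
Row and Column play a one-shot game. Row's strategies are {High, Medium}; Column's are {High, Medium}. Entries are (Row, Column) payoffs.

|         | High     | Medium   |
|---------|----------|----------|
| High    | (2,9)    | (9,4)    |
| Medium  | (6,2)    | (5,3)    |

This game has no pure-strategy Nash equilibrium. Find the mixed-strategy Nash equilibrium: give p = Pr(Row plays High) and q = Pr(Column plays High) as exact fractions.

Each player's mixing probability is pinned down by making the *other* player indifferent.
Column indifferent between High and Medium: p·9 + (1−p)·2 = p·4 + (1−p)·3 ⟹ 2 + 7p = 3 + 1p ⟹ p = 1/6.
Row indifferent between High and Medium: q·2 + (1−q)·9 = q·6 + (1−q)·5 ⟹ 9 + (-7)q = 5 + 1q ⟹ q = 1/2.

p = 1/6, q = 1/2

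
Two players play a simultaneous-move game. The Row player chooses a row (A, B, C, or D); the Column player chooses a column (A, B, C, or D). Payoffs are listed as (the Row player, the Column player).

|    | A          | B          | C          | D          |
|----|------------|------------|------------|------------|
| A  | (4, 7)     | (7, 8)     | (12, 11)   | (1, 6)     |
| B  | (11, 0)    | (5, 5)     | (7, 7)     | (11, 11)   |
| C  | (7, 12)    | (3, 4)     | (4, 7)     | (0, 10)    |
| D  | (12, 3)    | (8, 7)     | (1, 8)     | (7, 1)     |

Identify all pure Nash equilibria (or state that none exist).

Find each player's best response to every opponent strategy; NE are the intersections.
The Row player's best responses — vs A: D (payoff 12); vs B: D (payoff 8); vs C: A (payoff 12); vs D: B (payoff 11).
The Column player's best responses — vs A: C (payoff 11); vs B: D (payoff 11); vs C: A (payoff 12); vs D: C (payoff 8).
Mutual best responses occur at (A, C) and (B, D); at each, neither player gains by switching.

(A, C) and (B, D)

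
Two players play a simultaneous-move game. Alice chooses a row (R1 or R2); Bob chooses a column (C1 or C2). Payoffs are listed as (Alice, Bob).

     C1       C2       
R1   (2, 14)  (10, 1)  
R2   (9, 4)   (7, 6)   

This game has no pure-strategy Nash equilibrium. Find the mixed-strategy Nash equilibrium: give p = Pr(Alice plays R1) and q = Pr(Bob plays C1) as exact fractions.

Each player's mixing probability is pinned down by making the *other* player indifferent.
Bob indifferent between C1 and C2: p·14 + (1−p)·4 = p·1 + (1−p)·6 ⟹ 4 + 10p = 6 + (-5)p ⟹ p = 2/15.
Alice indifferent between R1 and R2: q·2 + (1−q)·10 = q·9 + (1−q)·7 ⟹ 10 + (-8)q = 7 + 2q ⟹ q = 3/10.

p = 2/15, q = 3/10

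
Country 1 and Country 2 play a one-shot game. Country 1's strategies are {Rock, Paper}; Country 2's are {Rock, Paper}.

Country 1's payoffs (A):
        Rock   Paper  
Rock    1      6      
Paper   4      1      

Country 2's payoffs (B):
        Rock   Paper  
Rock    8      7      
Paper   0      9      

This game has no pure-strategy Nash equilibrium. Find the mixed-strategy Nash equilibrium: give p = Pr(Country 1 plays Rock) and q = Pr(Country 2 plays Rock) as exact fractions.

In a mixed NE each player is indifferent between their pure strategies, so the opponent's mix sets the indifference.
Country 2 indifferent between Rock and Paper: p·8 + (1−p)·0 = p·7 + (1−p)·9 ⟹ 0 + 8p = 9 + (-2)p ⟹ p = 9/10.
Country 1 indifferent between Rock and Paper: q·1 + (1−q)·6 = q·4 + (1−q)·1 ⟹ 6 + (-5)q = 1 + 3q ⟹ q = 5/8.

p = 9/10, q = 5/8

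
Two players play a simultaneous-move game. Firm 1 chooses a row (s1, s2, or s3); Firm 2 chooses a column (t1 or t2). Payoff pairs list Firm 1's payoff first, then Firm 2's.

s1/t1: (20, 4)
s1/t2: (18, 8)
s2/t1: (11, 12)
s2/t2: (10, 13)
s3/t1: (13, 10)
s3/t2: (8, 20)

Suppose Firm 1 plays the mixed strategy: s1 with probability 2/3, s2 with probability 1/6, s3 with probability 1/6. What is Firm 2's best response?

Compute Firm 2's expected payoff from each pure strategy against the given mix.
t1: (2/3)·4 + (1/6)·12 + (1/6)·10 = 19/3
t2: (2/3)·8 + (1/6)·13 + (1/6)·20 = 65/6
Highest expected payoff is 65/6, from t2.

t2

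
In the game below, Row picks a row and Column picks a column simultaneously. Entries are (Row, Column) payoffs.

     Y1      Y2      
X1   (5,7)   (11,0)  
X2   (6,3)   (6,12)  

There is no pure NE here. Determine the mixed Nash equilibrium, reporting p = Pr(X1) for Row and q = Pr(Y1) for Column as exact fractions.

p = 9/16, q = 5/6

Each player's mixing probability is pinned down by making the *other* player indifferent.
Column indifferent between Y1 and Y2: p·7 + (1−p)·3 = p·0 + (1−p)·12 ⟹ 3 + 4p = 12 + (-12)p ⟹ p = 9/16.
Row indifferent between X1 and X2: q·5 + (1−q)·11 = q·6 + (1−q)·6 ⟹ 11 + (-6)q = 6 + 0q ⟹ q = 5/6.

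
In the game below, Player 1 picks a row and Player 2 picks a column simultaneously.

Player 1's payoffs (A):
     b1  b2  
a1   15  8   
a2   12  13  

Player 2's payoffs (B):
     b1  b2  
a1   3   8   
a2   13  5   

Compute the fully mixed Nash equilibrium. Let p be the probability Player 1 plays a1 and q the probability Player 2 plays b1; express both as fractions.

p = 8/13, q = 5/8

Each player's mixing probability is pinned down by making the *other* player indifferent.
Player 2 indifferent between b1 and b2: p·3 + (1−p)·13 = p·8 + (1−p)·5 ⟹ 13 + (-10)p = 5 + 3p ⟹ p = 8/13.
Player 1 indifferent between a1 and a2: q·15 + (1−q)·8 = q·12 + (1−q)·13 ⟹ 8 + 7q = 13 + (-1)q ⟹ q = 5/8.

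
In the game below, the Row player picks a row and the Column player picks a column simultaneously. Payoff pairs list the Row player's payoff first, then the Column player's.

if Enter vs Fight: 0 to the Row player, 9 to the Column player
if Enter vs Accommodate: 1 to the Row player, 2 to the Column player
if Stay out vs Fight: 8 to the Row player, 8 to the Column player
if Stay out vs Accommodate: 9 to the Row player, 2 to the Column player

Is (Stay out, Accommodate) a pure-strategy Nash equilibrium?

No

Holding the Column player at Accommodate: the Row player gets 9 from Stay out, versus 1 from Enter. No profitable deviation for the Row player.
Holding the Row player at Stay out: the Column player gets 2 from Accommodate but could get 8 by switching to Fight. The Column player has a profitable deviation.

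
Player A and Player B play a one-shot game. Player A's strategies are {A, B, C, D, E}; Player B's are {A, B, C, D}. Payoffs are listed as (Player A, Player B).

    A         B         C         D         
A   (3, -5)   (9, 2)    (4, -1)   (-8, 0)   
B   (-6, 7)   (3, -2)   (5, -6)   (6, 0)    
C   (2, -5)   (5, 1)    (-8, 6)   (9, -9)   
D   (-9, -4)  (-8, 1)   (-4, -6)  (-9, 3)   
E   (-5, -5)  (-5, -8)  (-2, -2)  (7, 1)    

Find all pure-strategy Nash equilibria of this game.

A profile is a Nash equilibrium when each player is best-responding to the other.
Player A's best responses — vs A: A (payoff 3); vs B: A (payoff 9); vs C: B (payoff 5); vs D: C (payoff 9).
Player B's best responses — vs A: B (payoff 2); vs B: A (payoff 7); vs C: C (payoff 6); vs D: D (payoff 3); vs E: D (payoff 1).
The only mutual best response is (A, B); neither player gains by switching there.

(A, B)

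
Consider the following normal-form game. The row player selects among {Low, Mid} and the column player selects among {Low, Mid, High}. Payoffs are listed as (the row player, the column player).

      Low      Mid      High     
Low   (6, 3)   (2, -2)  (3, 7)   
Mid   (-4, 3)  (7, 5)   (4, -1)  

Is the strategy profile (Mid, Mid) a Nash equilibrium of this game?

Holding the column player at Mid: the row player gets 7 from Mid, versus 2 from Low. No profitable deviation for the row player.
Holding the row player at Mid: the column player gets 5 from Mid, versus 3 from Low, -1 from High. No profitable deviation for the column player either.

Yes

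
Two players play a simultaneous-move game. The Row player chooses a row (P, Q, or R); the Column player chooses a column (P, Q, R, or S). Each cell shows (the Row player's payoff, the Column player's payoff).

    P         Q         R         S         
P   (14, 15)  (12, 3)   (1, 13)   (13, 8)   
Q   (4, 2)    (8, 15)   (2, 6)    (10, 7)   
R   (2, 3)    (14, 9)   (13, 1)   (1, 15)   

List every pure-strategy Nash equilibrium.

(P, P)

Check mutual best responses: a cell is a NE iff neither player can gain by unilaterally deviating.
The Row player's best responses — vs P: P (payoff 14); vs Q: R (payoff 14); vs R: R (payoff 13); vs S: P (payoff 13).
The Column player's best responses — vs P: P (payoff 15); vs Q: Q (payoff 15); vs R: S (payoff 15).
The only mutual best response is (P, P); neither player gains by switching there.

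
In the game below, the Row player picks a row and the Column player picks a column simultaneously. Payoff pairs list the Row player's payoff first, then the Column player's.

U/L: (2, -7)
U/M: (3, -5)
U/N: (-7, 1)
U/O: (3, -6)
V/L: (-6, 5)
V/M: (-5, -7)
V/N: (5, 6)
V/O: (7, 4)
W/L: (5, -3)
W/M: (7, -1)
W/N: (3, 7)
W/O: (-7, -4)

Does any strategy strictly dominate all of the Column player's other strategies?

N

A strategy is strictly dominant if it gives the Column player a strictly higher payoff than every other strategy, against every choice by the opponent.
N strictly dominates: vs U: 1 > each of {-7, -5, -6}; vs V: 6 > each of {5, -7, 4}; vs W: 7 > each of {-3, -1, -4}.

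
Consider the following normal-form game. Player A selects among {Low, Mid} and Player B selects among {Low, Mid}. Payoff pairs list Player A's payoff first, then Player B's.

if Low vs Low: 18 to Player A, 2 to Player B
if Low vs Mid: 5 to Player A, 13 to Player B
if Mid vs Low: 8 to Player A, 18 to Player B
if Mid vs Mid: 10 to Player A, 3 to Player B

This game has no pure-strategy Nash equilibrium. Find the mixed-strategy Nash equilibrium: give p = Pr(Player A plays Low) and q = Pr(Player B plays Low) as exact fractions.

In a mixed NE each player is indifferent between their pure strategies, so the opponent's mix sets the indifference.
Player B indifferent between Low and Mid: p·2 + (1−p)·18 = p·13 + (1−p)·3 ⟹ 18 + (-16)p = 3 + 10p ⟹ p = 15/26.
Player A indifferent between Low and Mid: q·18 + (1−q)·5 = q·8 + (1−q)·10 ⟹ 5 + 13q = 10 + (-2)q ⟹ q = 1/3.

p = 15/26, q = 1/3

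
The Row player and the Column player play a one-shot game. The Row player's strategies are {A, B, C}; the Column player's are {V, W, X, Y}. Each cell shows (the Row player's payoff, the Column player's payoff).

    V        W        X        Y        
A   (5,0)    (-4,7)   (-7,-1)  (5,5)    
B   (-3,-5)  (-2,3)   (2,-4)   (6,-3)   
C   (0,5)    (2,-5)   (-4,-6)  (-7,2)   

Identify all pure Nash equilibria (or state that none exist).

Check mutual best responses: a cell is a NE iff neither player can gain by unilaterally deviating.
The Row player's best responses — vs V: A (payoff 5); vs W: C (payoff 2); vs X: B (payoff 2); vs Y: B (payoff 6).
The Column player's best responses — vs A: W (payoff 7); vs B: W (payoff 3); vs C: V (payoff 5).
No cell has both players best-responding. For instance, the Row player's best reply to Y is B, but against B the Column player prefers W over Y.

No pure-strategy Nash equilibrium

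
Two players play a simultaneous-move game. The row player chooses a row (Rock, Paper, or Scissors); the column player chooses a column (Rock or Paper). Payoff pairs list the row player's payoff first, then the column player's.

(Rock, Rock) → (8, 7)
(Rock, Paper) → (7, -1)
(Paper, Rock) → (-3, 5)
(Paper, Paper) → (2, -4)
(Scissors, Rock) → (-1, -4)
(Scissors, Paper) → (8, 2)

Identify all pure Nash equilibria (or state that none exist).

Find each player's best response to every opponent strategy; NE are the intersections.
The row player's best responses — vs Rock: Rock (payoff 8); vs Paper: Scissors (payoff 8).
The column player's best responses — vs Rock: Rock (payoff 7); vs Paper: Rock (payoff 5); vs Scissors: Paper (payoff 2).
Mutual best responses occur at (Rock, Rock) and (Scissors, Paper); at each, neither player gains by switching.

(Rock, Rock) and (Scissors, Paper)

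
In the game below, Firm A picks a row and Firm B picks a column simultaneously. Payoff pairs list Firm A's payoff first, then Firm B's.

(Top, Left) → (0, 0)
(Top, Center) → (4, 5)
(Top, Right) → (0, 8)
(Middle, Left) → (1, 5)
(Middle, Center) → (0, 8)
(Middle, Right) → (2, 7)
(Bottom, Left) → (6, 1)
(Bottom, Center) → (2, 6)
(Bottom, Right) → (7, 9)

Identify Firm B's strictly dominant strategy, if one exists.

Check whether one of Firm B's strategies beats all alternatives regardless of what the opponent does.
Left is not dominant: against Top, Center gives 5 > 0.
Center is not dominant: against Top, Right gives 8 > 5.
Right is not dominant: against Middle, Center gives 8 > 7.
No single strategy is best against every opponent action.

None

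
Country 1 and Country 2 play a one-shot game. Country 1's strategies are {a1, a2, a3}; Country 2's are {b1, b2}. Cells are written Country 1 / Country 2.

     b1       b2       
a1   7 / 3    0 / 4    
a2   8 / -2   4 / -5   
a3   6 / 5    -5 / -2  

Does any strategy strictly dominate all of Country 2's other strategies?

A strategy is strictly dominant if it gives Country 2 a strictly higher payoff than every other strategy, against every choice by the opponent.
b1 is not dominant: against a1, b2 gives 4 > 3.
b2 is not dominant: against a2, b1 gives -2 > -5.
No single strategy is best against every opponent action.

No strictly dominant strategy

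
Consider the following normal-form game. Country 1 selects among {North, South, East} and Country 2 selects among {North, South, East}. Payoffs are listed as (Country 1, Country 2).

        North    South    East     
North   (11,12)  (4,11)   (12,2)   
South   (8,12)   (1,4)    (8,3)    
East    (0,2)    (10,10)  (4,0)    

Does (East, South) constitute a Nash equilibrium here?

Yes

Holding Country 2 at South: Country 1 gets 10 from East, versus 4 from North, 1 from South. No profitable deviation for Country 1.
Holding Country 1 at East: Country 2 gets 10 from South, versus 2 from North, 0 from East. No profitable deviation for Country 2 either.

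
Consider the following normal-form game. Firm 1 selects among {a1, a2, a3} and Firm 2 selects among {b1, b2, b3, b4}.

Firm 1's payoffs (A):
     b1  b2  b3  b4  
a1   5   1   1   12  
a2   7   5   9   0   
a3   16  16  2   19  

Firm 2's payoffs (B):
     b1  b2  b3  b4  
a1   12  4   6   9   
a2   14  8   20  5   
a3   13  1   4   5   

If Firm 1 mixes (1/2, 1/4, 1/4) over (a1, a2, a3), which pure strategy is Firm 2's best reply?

b1

Firm 2's best reply maximizes expected payoff against the mix.
b1: (1/2)·12 + (1/4)·14 + (1/4)·13 = 51/4
b2: (1/2)·4 + (1/4)·8 + (1/4)·1 = 17/4
b3: (1/2)·6 + (1/4)·20 + (1/4)·4 = 9
b4: (1/2)·9 + (1/4)·5 + (1/4)·5 = 7
Highest expected payoff is 51/4, from b1.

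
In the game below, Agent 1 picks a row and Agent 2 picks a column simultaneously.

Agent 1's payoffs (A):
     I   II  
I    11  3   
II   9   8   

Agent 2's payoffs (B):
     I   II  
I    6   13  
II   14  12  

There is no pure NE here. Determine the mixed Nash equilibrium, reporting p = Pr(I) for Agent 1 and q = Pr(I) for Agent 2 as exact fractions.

Each player's mixing probability is pinned down by making the *other* player indifferent.
Agent 2 indifferent between I and II: p·6 + (1−p)·14 = p·13 + (1−p)·12 ⟹ 14 + (-8)p = 12 + 1p ⟹ p = 2/9.
Agent 1 indifferent between I and II: q·11 + (1−q)·3 = q·9 + (1−q)·8 ⟹ 3 + 8q = 8 + 1q ⟹ q = 5/7.

p = 2/9, q = 5/7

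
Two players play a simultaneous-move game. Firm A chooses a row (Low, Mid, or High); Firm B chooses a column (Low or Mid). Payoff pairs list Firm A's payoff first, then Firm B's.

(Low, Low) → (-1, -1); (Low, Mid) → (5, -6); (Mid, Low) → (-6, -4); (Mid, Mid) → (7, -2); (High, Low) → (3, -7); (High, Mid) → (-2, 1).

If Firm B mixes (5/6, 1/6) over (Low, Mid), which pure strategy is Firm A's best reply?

High

Firm A's best reply maximizes expected payoff against the mix.
Low: (5/6)·(-1) + (1/6)·5 = 0
Mid: (5/6)·(-6) + (1/6)·7 = -23/6
High: (5/6)·3 + (1/6)·(-2) = 13/6
Highest expected payoff is 13/6, from High.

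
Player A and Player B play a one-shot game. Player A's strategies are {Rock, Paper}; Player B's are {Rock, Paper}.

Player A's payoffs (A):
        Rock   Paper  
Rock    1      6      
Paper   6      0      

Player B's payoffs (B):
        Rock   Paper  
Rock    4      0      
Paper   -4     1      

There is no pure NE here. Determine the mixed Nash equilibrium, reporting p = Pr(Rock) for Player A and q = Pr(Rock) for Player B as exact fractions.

p = 5/9, q = 6/11

In a mixed NE each player is indifferent between their pure strategies, so the opponent's mix sets the indifference.
Player B indifferent between Rock and Paper: p·4 + (1−p)·(-4) = p·0 + (1−p)·1 ⟹ (-4) + 8p = 1 + (-1)p ⟹ p = 5/9.
Player A indifferent between Rock and Paper: q·1 + (1−q)·6 = q·6 + (1−q)·0 ⟹ 6 + (-5)q = 0 + 6q ⟹ q = 6/11.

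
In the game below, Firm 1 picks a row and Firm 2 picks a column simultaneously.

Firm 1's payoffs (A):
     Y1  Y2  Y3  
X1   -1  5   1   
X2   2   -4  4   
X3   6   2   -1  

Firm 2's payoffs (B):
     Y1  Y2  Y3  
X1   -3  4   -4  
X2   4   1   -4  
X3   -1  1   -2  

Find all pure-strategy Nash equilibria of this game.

(X1, Y2)

Check mutual best responses: a cell is a NE iff neither player can gain by unilaterally deviating.
Firm 1's best responses — vs Y1: X3 (payoff 6); vs Y2: X1 (payoff 5); vs Y3: X2 (payoff 4).
Firm 2's best responses — vs X1: Y2 (payoff 4); vs X2: Y1 (payoff 4); vs X3: Y2 (payoff 1).
The only mutual best response is (X1, Y2); neither player gains by switching there.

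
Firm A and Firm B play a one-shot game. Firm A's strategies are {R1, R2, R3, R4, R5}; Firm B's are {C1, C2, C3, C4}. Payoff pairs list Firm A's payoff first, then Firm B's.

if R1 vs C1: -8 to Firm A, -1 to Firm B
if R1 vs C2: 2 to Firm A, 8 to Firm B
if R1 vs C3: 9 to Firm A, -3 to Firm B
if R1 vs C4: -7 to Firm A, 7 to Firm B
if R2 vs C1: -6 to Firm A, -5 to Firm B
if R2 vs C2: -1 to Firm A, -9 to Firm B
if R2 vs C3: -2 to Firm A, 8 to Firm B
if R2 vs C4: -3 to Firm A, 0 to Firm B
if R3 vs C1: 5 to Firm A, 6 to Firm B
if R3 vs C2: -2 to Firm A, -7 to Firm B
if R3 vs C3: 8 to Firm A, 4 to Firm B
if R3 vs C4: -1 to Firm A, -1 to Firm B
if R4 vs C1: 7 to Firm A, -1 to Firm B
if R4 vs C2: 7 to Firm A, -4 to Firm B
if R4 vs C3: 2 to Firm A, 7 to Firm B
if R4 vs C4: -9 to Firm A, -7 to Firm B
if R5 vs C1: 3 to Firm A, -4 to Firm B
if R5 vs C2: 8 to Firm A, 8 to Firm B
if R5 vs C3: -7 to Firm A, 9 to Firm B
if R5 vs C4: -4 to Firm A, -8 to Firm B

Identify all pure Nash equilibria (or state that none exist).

No pure-strategy Nash equilibrium

Find each player's best response to every opponent strategy; NE are the intersections.
Firm A's best responses — vs C1: R4 (payoff 7); vs C2: R5 (payoff 8); vs C3: R1 (payoff 9); vs C4: R3 (payoff -1).
Firm B's best responses — vs R1: C2 (payoff 8); vs R2: C3 (payoff 8); vs R3: C1 (payoff 6); vs R4: C3 (payoff 7); vs R5: C3 (payoff 9).
No cell has both players best-responding. For instance, Firm A's best reply to C4 is R3, but against R3 Firm B prefers C1 over C4.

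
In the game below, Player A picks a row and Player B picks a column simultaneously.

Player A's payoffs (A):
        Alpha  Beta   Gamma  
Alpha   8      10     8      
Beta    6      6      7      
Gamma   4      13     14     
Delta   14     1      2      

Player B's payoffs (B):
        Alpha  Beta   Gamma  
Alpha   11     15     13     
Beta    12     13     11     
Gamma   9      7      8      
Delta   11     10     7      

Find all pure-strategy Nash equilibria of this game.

(Delta, Alpha)

Check mutual best responses: a cell is a NE iff neither player can gain by unilaterally deviating.
Player A's best responses — vs Alpha: Delta (payoff 14); vs Beta: Gamma (payoff 13); vs Gamma: Gamma (payoff 14).
Player B's best responses — vs Alpha: Beta (payoff 15); vs Beta: Beta (payoff 13); vs Gamma: Alpha (payoff 9); vs Delta: Alpha (payoff 11).
The only mutual best response is (Delta, Alpha); neither player gains by switching there.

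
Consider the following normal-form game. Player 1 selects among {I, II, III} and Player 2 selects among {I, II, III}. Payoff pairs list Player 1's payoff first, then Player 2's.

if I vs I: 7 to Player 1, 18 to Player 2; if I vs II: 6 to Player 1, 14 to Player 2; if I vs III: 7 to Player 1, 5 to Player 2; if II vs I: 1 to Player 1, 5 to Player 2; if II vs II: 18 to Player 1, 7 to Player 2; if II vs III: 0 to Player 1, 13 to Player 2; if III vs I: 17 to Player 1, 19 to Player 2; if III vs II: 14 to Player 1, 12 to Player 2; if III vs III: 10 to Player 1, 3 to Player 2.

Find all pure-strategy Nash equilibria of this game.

Find each player's best response to every opponent strategy; NE are the intersections.
Player 1's best responses — vs I: III (payoff 17); vs II: II (payoff 18); vs III: III (payoff 10).
Player 2's best responses — vs I: I (payoff 18); vs II: III (payoff 13); vs III: I (payoff 19).
The only mutual best response is (III, I); neither player gains by switching there.

(III, I)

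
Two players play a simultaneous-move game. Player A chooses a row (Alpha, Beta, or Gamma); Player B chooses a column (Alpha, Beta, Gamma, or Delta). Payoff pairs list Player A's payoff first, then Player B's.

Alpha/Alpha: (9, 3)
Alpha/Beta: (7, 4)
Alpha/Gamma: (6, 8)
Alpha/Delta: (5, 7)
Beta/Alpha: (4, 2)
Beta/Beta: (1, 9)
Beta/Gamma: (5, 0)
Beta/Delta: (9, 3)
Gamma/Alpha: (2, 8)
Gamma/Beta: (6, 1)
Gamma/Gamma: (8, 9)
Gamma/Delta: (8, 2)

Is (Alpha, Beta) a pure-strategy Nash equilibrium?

Holding Player B at Beta: Player A gets 7 from Alpha, versus 1 from Beta, 6 from Gamma. No profitable deviation for Player A.
Holding Player A at Alpha: Player B gets 4 from Beta but could get 8 by switching to Gamma. Player B has a profitable deviation.

No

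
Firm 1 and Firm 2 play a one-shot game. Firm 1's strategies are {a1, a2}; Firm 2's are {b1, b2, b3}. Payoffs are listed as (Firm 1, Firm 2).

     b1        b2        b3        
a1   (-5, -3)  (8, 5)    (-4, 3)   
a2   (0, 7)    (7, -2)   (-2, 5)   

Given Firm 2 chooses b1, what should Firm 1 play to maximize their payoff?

With Firm 2 fixed at b1, Firm 1's payoffs are: a1 → -5, a2 → 0.
The maximum is 0, achieved by a2.

a2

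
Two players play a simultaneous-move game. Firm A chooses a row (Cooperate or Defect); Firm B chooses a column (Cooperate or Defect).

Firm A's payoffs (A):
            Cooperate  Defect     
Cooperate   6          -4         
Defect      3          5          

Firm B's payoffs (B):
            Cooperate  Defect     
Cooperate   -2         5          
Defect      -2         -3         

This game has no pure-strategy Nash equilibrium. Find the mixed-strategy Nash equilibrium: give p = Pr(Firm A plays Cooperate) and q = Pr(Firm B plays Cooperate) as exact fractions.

Each player's mixing probability is pinned down by making the *other* player indifferent.
Firm B indifferent between Cooperate and Defect: p·(-2) + (1−p)·(-2) = p·5 + (1−p)·(-3) ⟹ (-2) + 0p = (-3) + 8p ⟹ p = 1/8.
Firm A indifferent between Cooperate and Defect: q·6 + (1−q)·(-4) = q·3 + (1−q)·5 ⟹ (-4) + 10q = 5 + (-2)q ⟹ q = 3/4.

p = 1/8, q = 3/4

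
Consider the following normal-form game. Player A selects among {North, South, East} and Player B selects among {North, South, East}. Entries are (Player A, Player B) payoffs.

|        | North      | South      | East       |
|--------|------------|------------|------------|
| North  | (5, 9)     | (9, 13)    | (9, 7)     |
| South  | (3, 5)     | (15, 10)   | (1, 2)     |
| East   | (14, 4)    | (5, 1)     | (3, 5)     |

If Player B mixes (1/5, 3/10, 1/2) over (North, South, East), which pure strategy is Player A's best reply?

North

Player A's best reply maximizes expected payoff against the mix.
North: (1/5)·5 + (3/10)·9 + (1/2)·9 = 41/5
South: (1/5)·3 + (3/10)·15 + (1/2)·1 = 28/5
East: (1/5)·14 + (3/10)·5 + (1/2)·3 = 29/5
Highest expected payoff is 41/5, from North.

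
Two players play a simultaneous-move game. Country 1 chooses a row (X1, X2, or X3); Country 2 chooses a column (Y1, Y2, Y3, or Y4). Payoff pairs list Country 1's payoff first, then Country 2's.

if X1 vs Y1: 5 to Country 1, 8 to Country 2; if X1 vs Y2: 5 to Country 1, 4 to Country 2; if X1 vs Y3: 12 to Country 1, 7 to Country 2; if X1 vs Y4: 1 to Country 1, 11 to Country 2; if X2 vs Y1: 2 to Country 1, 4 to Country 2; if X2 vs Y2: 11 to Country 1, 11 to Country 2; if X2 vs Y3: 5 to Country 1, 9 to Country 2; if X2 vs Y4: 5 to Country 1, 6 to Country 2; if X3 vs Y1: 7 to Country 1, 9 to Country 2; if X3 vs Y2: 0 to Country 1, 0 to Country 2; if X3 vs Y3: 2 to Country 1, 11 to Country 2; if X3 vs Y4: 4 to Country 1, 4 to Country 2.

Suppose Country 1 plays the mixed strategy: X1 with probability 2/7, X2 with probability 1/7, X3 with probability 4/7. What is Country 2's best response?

Country 2's best reply maximizes expected payoff against the mix.
Y1: (2/7)·8 + (1/7)·4 + (4/7)·9 = 8
Y2: (2/7)·4 + (1/7)·11 + (4/7)·0 = 19/7
Y3: (2/7)·7 + (1/7)·9 + (4/7)·11 = 67/7
Y4: (2/7)·11 + (1/7)·6 + (4/7)·4 = 44/7
Highest expected payoff is 67/7, from Y3.

Y3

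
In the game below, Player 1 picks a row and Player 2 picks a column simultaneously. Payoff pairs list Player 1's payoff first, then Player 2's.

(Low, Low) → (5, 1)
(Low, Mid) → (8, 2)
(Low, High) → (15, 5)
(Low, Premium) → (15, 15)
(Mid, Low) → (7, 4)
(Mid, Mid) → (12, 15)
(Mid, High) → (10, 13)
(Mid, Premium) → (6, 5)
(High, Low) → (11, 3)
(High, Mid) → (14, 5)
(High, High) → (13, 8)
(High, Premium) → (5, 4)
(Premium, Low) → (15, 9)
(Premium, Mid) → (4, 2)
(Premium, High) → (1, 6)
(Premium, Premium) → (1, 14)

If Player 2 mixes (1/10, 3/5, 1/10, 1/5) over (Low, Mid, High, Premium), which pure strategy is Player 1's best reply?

Player 1's best reply maximizes expected payoff against the mix.
Low: (1/10)·5 + (3/5)·8 + (1/10)·15 + (1/5)·15 = 49/5
Mid: (1/10)·7 + (3/5)·12 + (1/10)·10 + (1/5)·6 = 101/10
High: (1/10)·11 + (3/5)·14 + (1/10)·13 + (1/5)·5 = 59/5
Premium: (1/10)·15 + (3/5)·4 + (1/10)·1 + (1/5)·1 = 21/5
Highest expected payoff is 59/5, from High.

High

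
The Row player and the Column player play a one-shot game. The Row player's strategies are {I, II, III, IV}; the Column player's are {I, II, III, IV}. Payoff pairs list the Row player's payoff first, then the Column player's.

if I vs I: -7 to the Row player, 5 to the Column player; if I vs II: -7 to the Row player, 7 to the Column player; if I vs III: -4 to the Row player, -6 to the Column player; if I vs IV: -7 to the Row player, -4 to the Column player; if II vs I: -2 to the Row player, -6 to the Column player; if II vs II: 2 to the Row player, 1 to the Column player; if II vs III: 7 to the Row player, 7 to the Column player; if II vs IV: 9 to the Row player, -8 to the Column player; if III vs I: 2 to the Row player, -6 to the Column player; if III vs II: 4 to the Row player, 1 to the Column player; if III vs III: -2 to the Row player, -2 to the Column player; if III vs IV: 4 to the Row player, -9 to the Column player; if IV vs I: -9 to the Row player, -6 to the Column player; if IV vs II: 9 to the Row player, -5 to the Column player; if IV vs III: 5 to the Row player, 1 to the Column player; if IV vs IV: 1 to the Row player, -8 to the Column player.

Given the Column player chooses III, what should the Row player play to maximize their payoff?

With the Column player fixed at III, the Row player's payoffs are: I → -4, II → 7, III → -2, IV → 5.
The maximum is 7, achieved by II.

II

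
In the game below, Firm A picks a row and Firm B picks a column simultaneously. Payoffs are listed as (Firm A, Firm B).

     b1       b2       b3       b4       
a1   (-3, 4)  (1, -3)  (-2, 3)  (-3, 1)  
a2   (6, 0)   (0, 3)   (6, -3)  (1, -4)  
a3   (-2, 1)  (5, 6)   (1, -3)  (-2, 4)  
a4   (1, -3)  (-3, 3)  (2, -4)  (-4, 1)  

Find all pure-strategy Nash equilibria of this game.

(a3, b2)

Find each player's best response to every opponent strategy; NE are the intersections.
Firm A's best responses — vs b1: a2 (payoff 6); vs b2: a3 (payoff 5); vs b3: a2 (payoff 6); vs b4: a2 (payoff 1).
Firm B's best responses — vs a1: b1 (payoff 4); vs a2: b2 (payoff 3); vs a3: b2 (payoff 6); vs a4: b2 (payoff 3).
The only mutual best response is (a3, b2); neither player gains by switching there.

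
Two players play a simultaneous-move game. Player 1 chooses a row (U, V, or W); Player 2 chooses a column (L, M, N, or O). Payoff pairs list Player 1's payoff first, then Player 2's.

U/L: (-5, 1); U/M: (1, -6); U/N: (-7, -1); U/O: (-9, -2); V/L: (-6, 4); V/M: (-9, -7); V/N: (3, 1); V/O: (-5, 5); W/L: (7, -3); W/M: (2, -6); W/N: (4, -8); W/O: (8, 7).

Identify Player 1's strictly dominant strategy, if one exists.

A strategy is strictly dominant if it gives Player 1 a strictly higher payoff than every other strategy, against every choice by the opponent.
W strictly dominates: vs L: 7 > each of {-5, -6}; vs M: 2 > each of {1, -9}; vs N: 4 > each of {-7, 3}; vs O: 8 > each of {-9, -5}.

W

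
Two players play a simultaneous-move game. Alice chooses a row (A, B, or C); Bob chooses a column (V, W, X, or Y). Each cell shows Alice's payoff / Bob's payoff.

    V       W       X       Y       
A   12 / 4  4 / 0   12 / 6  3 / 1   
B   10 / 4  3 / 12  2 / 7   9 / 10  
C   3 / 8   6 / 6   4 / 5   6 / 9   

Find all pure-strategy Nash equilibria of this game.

(A, X)

A profile is a Nash equilibrium when each player is best-responding to the other.
Alice's best responses — vs V: A (payoff 12); vs W: C (payoff 6); vs X: A (payoff 12); vs Y: B (payoff 9).
Bob's best responses — vs A: X (payoff 6); vs B: W (payoff 12); vs C: Y (payoff 9).
The only mutual best response is (A, X); neither player gains by switching there.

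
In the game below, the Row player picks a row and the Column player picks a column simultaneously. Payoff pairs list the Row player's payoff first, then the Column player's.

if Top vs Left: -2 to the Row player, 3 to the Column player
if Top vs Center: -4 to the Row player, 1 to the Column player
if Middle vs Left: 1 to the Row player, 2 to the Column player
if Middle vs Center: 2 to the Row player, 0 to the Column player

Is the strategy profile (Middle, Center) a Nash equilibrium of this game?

Holding the Column player at Center: the Row player gets 2 from Middle, versus -4 from Top. No profitable deviation for the Row player.
Holding the Row player at Middle: the Column player gets 0 from Center but could get 2 by switching to Left. The Column player has a profitable deviation.

No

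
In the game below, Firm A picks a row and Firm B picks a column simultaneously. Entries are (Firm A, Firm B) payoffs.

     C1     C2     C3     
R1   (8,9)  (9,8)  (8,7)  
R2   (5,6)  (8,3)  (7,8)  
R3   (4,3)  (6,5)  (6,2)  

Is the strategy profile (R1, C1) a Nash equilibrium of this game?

Yes

Holding Firm B at C1: Firm A gets 8 from R1, versus 5 from R2, 4 from R3. No profitable deviation for Firm A.
Holding Firm A at R1: Firm B gets 9 from C1, versus 8 from C2, 7 from C3. No profitable deviation for Firm B either.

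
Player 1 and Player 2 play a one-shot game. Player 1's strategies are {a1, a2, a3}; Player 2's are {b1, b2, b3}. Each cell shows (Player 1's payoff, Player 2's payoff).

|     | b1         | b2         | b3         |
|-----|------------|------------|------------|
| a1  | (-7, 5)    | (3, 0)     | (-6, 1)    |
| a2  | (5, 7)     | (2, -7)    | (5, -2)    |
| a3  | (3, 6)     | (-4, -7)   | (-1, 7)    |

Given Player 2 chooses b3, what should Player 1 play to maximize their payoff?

a2

With Player 2 fixed at b3, Player 1's payoffs are: a1 → -6, a2 → 5, a3 → -1.
The maximum is 5, achieved by a2.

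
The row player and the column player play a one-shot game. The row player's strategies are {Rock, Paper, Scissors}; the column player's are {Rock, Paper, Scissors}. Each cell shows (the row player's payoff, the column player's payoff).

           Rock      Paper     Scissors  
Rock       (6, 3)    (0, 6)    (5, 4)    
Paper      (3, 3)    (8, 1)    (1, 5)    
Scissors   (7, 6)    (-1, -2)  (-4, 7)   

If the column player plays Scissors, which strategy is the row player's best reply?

Rock

With the column player fixed at Scissors, the row player's payoffs are: Rock → 5, Paper → 1, Scissors → -4.
The maximum is 5, achieved by Rock.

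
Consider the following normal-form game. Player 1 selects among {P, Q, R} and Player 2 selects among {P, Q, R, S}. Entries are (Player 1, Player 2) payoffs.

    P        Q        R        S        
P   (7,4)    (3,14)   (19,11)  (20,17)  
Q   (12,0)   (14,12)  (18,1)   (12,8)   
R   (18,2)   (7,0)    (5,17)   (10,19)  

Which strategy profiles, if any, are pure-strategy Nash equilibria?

(P, S) and (Q, Q)

A profile is a Nash equilibrium when each player is best-responding to the other.
Player 1's best responses — vs P: R (payoff 18); vs Q: Q (payoff 14); vs R: P (payoff 19); vs S: P (payoff 20).
Player 2's best responses — vs P: S (payoff 17); vs Q: Q (payoff 12); vs R: S (payoff 19).
Mutual best responses occur at (P, S) and (Q, Q); at each, neither player gains by switching.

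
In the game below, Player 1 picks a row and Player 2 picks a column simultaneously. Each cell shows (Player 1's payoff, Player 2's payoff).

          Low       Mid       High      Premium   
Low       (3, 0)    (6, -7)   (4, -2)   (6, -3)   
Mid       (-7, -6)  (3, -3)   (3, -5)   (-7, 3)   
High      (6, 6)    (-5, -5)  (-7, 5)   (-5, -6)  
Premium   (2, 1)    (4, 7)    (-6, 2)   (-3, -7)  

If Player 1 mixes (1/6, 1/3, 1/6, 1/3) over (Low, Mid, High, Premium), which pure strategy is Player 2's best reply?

High

Compute Player 2's expected payoff from each pure strategy against the given mix.
Low: (1/6)·0 + (1/3)·(-6) + (1/6)·6 + (1/3)·1 = -2/3
Mid: (1/6)·(-7) + (1/3)·(-3) + (1/6)·(-5) + (1/3)·7 = -2/3
High: (1/6)·(-2) + (1/3)·(-5) + (1/6)·5 + (1/3)·2 = -1/2
Premium: (1/6)·(-3) + (1/3)·3 + (1/6)·(-6) + (1/3)·(-7) = -17/6
Highest expected payoff is -1/2, from High.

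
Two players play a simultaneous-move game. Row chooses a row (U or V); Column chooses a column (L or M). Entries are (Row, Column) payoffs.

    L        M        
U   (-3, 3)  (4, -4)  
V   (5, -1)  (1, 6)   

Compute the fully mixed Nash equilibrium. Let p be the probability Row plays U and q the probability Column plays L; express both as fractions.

In a mixed NE each player is indifferent between their pure strategies, so the opponent's mix sets the indifference.
Column indifferent between L and M: p·3 + (1−p)·(-1) = p·(-4) + (1−p)·6 ⟹ (-1) + 4p = 6 + (-10)p ⟹ p = 1/2.
Row indifferent between U and V: q·(-3) + (1−q)·4 = q·5 + (1−q)·1 ⟹ 4 + (-7)q = 1 + 4q ⟹ q = 3/11.

p = 1/2, q = 3/11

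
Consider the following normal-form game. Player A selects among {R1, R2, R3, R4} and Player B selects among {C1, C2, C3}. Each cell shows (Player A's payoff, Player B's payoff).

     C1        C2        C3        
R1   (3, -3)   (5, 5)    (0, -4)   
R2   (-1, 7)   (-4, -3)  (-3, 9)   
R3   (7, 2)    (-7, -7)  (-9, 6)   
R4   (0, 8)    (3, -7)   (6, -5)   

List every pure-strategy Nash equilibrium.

(R1, C2)

Check mutual best responses: a cell is a NE iff neither player can gain by unilaterally deviating.
Player A's best responses — vs C1: R3 (payoff 7); vs C2: R1 (payoff 5); vs C3: R4 (payoff 6).
Player B's best responses — vs R1: C2 (payoff 5); vs R2: C3 (payoff 9); vs R3: C3 (payoff 6); vs R4: C1 (payoff 8).
The only mutual best response is (R1, C2); neither player gains by switching there.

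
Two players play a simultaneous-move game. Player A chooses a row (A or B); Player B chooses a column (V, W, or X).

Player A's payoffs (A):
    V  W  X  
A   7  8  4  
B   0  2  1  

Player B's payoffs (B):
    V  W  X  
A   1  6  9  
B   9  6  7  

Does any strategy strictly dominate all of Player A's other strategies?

A

A strategy is strictly dominant if it gives Player A a strictly higher payoff than every other strategy, against every choice by the opponent.
A strictly dominates: vs V: 7 > 0; vs W: 8 > 2; vs X: 4 > 1.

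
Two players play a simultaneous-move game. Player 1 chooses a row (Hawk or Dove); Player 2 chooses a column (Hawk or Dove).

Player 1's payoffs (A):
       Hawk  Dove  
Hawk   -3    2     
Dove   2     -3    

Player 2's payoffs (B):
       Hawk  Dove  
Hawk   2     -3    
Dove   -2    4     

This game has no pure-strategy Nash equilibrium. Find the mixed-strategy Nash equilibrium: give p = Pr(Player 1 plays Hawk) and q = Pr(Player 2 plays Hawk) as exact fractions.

p = 6/11, q = 1/2

Each player's mixing probability is pinned down by making the *other* player indifferent.
Player 2 indifferent between Hawk and Dove: p·2 + (1−p)·(-2) = p·(-3) + (1−p)·4 ⟹ (-2) + 4p = 4 + (-7)p ⟹ p = 6/11.
Player 1 indifferent between Hawk and Dove: q·(-3) + (1−q)·2 = q·2 + (1−q)·(-3) ⟹ 2 + (-5)q = (-3) + 5q ⟹ q = 1/2.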